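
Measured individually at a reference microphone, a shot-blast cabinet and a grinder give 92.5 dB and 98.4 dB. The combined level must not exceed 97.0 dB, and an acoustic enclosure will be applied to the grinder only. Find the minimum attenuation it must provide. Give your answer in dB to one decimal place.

3.3 dB

The untreated sources together contribute 10^(92.5/10) = 1.778e+09, i.e. 92.50 dB.
To meet 97.0 dB overall, the treated grinder may contribute at most 10^(97.0/10) − 1.778e+09 = 3.234e+09, i.e. 95.10 dB.
Required insertion loss = 98.4 − 95.10 = 3.30 dB.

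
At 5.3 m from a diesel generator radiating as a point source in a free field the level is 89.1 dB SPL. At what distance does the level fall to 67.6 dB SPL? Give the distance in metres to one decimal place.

For a point source L₁ − L₂ = 20·log₁₀(r₂/r₁), so r₂ = r₁·10^((L₁−L₂)/20).
r₂ = 5.3·10^((89.1−67.6)/20) = 5.3·10^(21.5/20) = 62.99 m.

63.0 m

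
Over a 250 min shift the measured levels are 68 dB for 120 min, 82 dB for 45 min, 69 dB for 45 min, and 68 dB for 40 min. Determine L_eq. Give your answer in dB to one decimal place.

75.3 dB

Weight each interval's intensity by its duration and average over T = 250 min:
Σ tᵢ·10^(Lᵢ/10) = 120·10^(68/10) + 45·10^(82/10) + 45·10^(69/10) + 40·10^(68/10) = 8.499e+09.
L_eq = 10·log₁₀(8.499e+09/250) = 75.31 dB.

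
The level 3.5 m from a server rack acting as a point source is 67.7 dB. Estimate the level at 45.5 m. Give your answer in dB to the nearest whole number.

45 dB

Spherical spreading from a point source gives a 20·log₁₀(r₂/r₁) drop.
L₂ = 67.7 − 20·log₁₀(45.5/3.5) = 67.7 − 22.279 = 45.42 dB.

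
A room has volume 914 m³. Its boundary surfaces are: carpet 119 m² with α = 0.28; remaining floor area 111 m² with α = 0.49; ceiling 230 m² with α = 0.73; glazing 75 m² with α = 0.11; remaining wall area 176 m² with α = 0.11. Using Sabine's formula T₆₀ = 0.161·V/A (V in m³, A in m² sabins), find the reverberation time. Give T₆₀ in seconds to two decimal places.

0.52 s

Summing Sᵢαᵢ: 119·0.28 + 111·0.49 + 230·0.73 + 75·0.11 + 176·0.11 = 283.22 m².
T₆₀ = 0.161 × 914 / 283.22 = 0.520 s.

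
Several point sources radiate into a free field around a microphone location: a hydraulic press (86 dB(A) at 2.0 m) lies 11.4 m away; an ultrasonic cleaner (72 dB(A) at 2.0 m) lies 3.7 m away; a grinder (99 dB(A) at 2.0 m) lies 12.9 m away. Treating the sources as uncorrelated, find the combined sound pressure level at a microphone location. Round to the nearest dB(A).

83 dB(A)

Propagate each source to the receiver with L = L_ref − 20·log₁₀(r/r_ref), then add intensities.
hydraulic press: 86 − 20·log₁₀(11.4/2.0) = 86 − 15.12 = 70.88 dB(A).
ultrasonic cleaner: 72 − 20·log₁₀(3.7/2.0) = 72 − 5.34 = 66.66 dB(A).
grinder: 99 − 20·log₁₀(12.9/2.0) = 99 − 16.19 = 82.81 dB(A).
Σ 10^(L/10) = 2.078e+08 → L_total = 10·log₁₀(2.078e+08) = 83.18 dB(A).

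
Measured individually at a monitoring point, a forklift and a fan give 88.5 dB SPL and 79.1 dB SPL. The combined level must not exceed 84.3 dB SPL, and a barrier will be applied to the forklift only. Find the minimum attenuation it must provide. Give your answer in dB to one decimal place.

5.8 dB

The untreated sources together contribute 10^(79.1/10) = 8.128e+07, i.e. 79.10 dB SPL.
The limit corresponds to 10^(84.3/10) = 2.692e+08; subtracting the fixed part leaves 1.879e+08 for the forklift, i.e. 82.74 dB SPL.
So the forklift must be reduced from 88.5 to 82.74 dB SPL: IL = 5.76 dB.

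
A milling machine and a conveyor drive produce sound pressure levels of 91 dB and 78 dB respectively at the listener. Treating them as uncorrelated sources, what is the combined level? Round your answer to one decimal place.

91.2 dB

Incoherent sources combine by intensity addition: L_total = 10·log₁₀(Σ 10^(L_i/10)).
Σ 10^(L/10) = 10^(91/10) + 10^(78/10) = 1.322e+09.
L_total = 10·log₁₀(1.322e+09) = 91.21 dB.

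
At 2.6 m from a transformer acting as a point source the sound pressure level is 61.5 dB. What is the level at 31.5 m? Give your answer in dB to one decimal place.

Point-source attenuation: ΔL = 20·log₁₀(r₂/r₁) = 20·log₁₀(31.5/2.6) = 21.667 dB.
L₂ = 61.5 − 20·log₁₀(31.5/2.6) = 61.5 − 21.667 = 39.83 dB.

39.8 dB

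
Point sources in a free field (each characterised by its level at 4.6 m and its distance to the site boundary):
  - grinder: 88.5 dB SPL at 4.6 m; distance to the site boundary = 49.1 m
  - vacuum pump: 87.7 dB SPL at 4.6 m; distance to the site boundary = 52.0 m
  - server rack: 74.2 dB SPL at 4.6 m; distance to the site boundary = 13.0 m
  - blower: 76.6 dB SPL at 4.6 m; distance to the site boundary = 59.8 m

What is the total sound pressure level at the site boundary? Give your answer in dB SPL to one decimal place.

Apply inverse-square spreading to bring every level to the receiver, then sum 10^(L/10).
grinder: 88.5 − 20·log₁₀(49.1/4.6) = 88.5 − 20.57 = 67.93 dB SPL.
vacuum pump: 87.7 − 20·log₁₀(52.0/4.6) = 87.7 − 21.06 = 66.64 dB SPL.
server rack: 74.2 − 20·log₁₀(13.0/4.6) = 74.2 − 9.02 = 65.18 dB SPL.
blower: 76.6 − 20·log₁₀(59.8/4.6) = 76.6 − 22.28 = 54.32 dB SPL.
Σ 10^(L/10) = 1.439e+07 → L_total = 10·log₁₀(1.439e+07) = 71.58 dB SPL.

71.6 dB SPL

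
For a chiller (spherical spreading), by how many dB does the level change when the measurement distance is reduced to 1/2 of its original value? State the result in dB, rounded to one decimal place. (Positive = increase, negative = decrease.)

+6.0 dB

A point source loses 6 dB per doubling of distance; generally ΔL = −20·log₁₀(r₂/r₁).
ΔL = −20·log₁₀(0.5) = +6.02 dB.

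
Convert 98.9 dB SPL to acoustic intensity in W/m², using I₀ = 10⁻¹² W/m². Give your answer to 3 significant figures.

I = I₀·10^(L/10) = 10⁻¹² × 10^(98.9/10) = 10^(-2.110).

0.00776 W/m²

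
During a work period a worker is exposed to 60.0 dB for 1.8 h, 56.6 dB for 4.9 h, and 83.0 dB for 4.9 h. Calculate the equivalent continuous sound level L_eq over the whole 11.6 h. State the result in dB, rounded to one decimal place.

L_eq = 10·log₁₀[(1/T)·Σ tᵢ·10^(Lᵢ/10)] with T = 11.6 h.
Σ tᵢ·10^(Lᵢ/10) = 1.8·10^(60.0/10) + 4.9·10^(56.6/10) + 4.9·10^(83.0/10) = 9.817e+08.
L_eq = 10·log₁₀(9.817e+08/11.6) = 79.28 dB.

79.3 dB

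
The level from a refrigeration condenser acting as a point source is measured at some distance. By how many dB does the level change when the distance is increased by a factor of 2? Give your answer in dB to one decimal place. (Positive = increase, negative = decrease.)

A point source loses 6 dB per doubling of distance; generally ΔL = −20·log₁₀(r₂/r₁).
ΔL = −20·log₁₀(2) = -6.02 dB.

-6.0 dB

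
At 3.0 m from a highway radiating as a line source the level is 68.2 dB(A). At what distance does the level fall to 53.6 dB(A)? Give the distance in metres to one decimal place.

Line-source spreading drops the level by 10·log₁₀(r₂/r₁); inverting, r₂/r₁ = 10^(ΔL/10).
r₂ = 3.0·10^((68.2−53.6)/10) = 3.0·10^(14.6/10) = 86.52 m.

86.5 m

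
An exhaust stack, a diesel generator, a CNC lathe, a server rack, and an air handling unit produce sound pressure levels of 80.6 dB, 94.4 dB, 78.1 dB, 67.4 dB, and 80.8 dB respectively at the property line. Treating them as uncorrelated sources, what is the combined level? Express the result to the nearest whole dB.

For uncorrelated sources the intensities add, so convert each level to linear form, sum, and take 10·log₁₀ of the total.
Σ 10^(L/10) = 10^(80.6/10) + 10^(94.4/10) + 10^(78.1/10) + 10^(67.4/10) + 10^(80.8/10) = 3.059e+09.
L_total = 10·log₁₀(3.059e+09) = 94.86 dB.

95 dB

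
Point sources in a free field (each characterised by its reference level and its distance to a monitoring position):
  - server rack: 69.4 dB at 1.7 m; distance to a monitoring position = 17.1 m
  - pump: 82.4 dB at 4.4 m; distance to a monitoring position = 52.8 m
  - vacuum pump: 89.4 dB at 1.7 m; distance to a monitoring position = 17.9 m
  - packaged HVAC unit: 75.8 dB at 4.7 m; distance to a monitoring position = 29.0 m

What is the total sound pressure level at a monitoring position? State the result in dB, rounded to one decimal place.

Apply inverse-square spreading to bring every level to the receiver, then sum 10^(L/10).
server rack: 69.4 − 20·log₁₀(17.1/1.7) = 69.4 − 20.05 = 49.35 dB.
pump: 82.4 − 20·log₁₀(52.8/4.4) = 82.4 − 21.58 = 60.82 dB.
vacuum pump: 89.4 − 20·log₁₀(17.9/1.7) = 89.4 − 20.45 = 68.95 dB.
packaged HVAC unit: 75.8 − 20·log₁₀(29.0/4.7) = 75.8 − 15.81 = 59.99 dB.
Σ 10^(L/10) = 1.015e+07 → L_total = 10·log₁₀(1.015e+07) = 70.06 dB.

70.1 dB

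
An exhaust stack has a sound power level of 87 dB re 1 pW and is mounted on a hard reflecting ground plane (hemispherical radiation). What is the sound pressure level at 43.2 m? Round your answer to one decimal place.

46.3 dB

Free-field hemispherical radiation: L_p = L_w − 10·log₁₀(2π·r²), r = 43.2 m.
2π·r² = 1.173e+04 m², 10·log₁₀ of that is 40.691 dB.
L_p = 87 − 40.691 = 46.31 dB.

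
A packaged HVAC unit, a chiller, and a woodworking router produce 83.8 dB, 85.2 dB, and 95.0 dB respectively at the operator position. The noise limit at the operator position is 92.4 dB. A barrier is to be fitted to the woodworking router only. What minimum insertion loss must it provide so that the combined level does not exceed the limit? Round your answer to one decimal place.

4.3 dB

Fixed contribution from the other sources: Σ 10^(L/10) = 10^(83.8/10) + 10^(85.2/10) = 5.710e+08 (87.57 dB).
The limit corresponds to 10^(92.4/10) = 1.738e+09; subtracting the fixed part leaves 1.167e+09 for the woodworking router, i.e. 90.67 dB.
Required insertion loss = 95.0 − 90.67 = 4.33 dB.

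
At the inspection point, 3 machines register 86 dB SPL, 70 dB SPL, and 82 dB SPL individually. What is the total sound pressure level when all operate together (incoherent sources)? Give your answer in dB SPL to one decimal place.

Incoherent sources combine by intensity addition: L_total = 10·log₁₀(Σ 10^(L_i/10)).
Σ 10^(L/10) = 10^(86/10) + 10^(70/10) + 10^(82/10) = 5.666e+08.
L_total = 10·log₁₀(5.666e+08) = 87.53 dB SPL.

87.5 dB SPL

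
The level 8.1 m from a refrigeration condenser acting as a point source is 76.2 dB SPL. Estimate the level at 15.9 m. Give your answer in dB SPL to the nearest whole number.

Spherical spreading from a point source gives a 20·log₁₀(r₂/r₁) drop.
L₂ = 76.2 − 20·log₁₀(15.9/8.1) = 76.2 − 5.858 = 70.34 dB SPL.

70 dB SPL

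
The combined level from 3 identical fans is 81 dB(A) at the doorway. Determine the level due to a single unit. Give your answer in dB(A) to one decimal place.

76.2 dB(A)

For N identical incoherent sources L_total = L₁ + 10·log₁₀ N, so L₁ = 81 − 10·log₁₀(3) = 81 − 4.771.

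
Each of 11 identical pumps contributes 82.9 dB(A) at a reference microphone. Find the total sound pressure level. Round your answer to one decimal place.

93.3 dB(A)

With 11 equal, uncorrelated contributions the intensity is 11× that of one unit, giving a rise of 10·log₁₀ 11.
L_total = 82.9 + 10·log₁₀(11) = 82.9 + 10.414 = 93.31 dB(A).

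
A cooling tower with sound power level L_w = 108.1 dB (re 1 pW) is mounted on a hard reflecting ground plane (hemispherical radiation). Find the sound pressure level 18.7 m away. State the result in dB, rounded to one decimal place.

Free-field hemispherical radiation: L_p = L_w − 10·log₁₀(2π·r²), r = 18.7 m.
2π·r² = 2197 m², 10·log₁₀ of that is 33.419 dB.
L_p = 108.1 − 33.419 = 74.68 dB.

74.7 dB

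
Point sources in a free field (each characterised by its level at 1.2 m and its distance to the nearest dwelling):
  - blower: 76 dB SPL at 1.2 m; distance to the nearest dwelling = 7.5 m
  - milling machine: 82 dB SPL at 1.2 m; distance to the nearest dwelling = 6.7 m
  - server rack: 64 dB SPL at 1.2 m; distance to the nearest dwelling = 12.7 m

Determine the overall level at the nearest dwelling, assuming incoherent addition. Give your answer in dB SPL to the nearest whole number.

68 dB SPL

Propagate each source to the receiver with L = L_ref − 20·log₁₀(r/r_ref), then add intensities.
blower: 76 − 20·log₁₀(7.5/1.2) = 76 − 15.92 = 60.08 dB SPL.
milling machine: 82 − 20·log₁₀(6.7/1.2) = 82 − 14.94 = 67.06 dB SPL.
server rack: 64 − 20·log₁₀(12.7/1.2) = 64 − 20.49 = 43.51 dB SPL.
Σ 10^(L/10) = 6.126e+06 → L_total = 10·log₁₀(6.126e+06) = 67.87 dB SPL.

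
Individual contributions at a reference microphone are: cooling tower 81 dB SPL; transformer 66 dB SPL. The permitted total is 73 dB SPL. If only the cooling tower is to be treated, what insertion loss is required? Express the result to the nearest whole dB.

9 dB

Fixed contribution from the other source: Σ 10^(L/10) = 10^(66/10) = 3.981e+06 (66.00 dB SPL).
To meet 73 dB SPL overall, the treated cooling tower may contribute at most 10^(73/10) − 3.981e+06 = 1.597e+07, i.e. 72.03 dB SPL.
So the cooling tower must be reduced from 81 to 72.03 dB SPL: IL = 8.97 dB.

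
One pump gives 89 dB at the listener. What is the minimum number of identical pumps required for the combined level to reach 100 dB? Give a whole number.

13

The shortfall is 100 − 89 = 11.0 dB, and N units add 10·log₁₀ N, so need 10·log₁₀ N ≥ 11.0.
N ≥ 10^(11.0/10) = 12.589, so N = 13.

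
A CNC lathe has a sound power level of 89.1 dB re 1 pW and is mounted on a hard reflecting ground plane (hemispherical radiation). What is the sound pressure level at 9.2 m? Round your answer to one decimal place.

61.8 dB

Free-field hemispherical radiation: L_p = L_w − 10·log₁₀(2π·r²), r = 9.2 m.
2π·r² = 531.8 m², 10·log₁₀ of that is 27.258 dB.
L_p = 89.1 − 27.258 = 61.84 dB.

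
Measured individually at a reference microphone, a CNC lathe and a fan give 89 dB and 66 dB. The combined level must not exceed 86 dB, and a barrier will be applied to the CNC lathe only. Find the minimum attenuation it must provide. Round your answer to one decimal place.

The untreated sources together contribute 10^(66/10) = 3.981e+06, i.e. 66.00 dB.
To meet 86 dB overall, the treated CNC lathe may contribute at most 10^(86/10) − 3.981e+06 = 3.941e+08, i.e. 85.96 dB.
So the CNC lathe must be reduced from 89 to 85.96 dB: IL = 3.04 dB.

3.0 dB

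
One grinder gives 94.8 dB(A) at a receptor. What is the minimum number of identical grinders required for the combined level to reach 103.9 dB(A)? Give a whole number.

N identical sources give L₁ + 10·log₁₀ N, so require 10·log₁₀ N ≥ 103.9 − 94.8 = 9.1 dB.
N ≥ 10^(9.1/10) = 8.128, so N = 9.

9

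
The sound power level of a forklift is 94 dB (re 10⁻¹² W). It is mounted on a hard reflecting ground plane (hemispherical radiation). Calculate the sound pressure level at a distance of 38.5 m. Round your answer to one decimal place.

L_p = L_w − 10·log₁₀(2π·r²) with r = 38.5 m.
2π·r² = 9313 m², 10·log₁₀ of that is 39.691 dB.
L_p = 94 − 39.691 = 54.31 dB.

54.3 dB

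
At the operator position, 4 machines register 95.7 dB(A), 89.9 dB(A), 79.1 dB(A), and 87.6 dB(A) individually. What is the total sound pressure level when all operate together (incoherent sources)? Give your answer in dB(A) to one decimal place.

97.3 dB(A)

For uncorrelated sources the intensities add, so convert each level to linear form, sum, and take 10·log₁₀ of the total.
Σ 10^(L/10) = 10^(95.7/10) + 10^(89.9/10) + 10^(79.1/10) + 10^(87.6/10) = 5.349e+09.
L_total = 10·log₁₀(5.349e+09) = 97.28 dB(A).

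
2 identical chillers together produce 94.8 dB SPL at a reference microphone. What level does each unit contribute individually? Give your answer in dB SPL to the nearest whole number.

For N identical incoherent sources L_total = L₁ + 10·log₁₀ N, so L₁ = 94.8 − 10·log₁₀(2) = 94.8 − 3.010.

92 dB SPL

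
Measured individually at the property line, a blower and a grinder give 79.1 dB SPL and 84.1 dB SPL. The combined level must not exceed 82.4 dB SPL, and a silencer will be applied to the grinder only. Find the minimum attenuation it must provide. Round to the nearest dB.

The untreated sources together contribute 10^(79.1/10) = 8.128e+07, i.e. 79.10 dB SPL.
To meet 82.4 dB SPL overall, the treated grinder may contribute at most 10^(82.4/10) − 8.128e+07 = 9.250e+07, i.e. 79.66 dB SPL.
So the grinder must be reduced from 84.1 to 79.66 dB SPL: IL = 4.44 dB.

4 dB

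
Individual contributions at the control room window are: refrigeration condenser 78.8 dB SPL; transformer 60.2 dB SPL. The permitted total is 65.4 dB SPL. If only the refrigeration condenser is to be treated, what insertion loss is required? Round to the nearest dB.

Everything except the refrigeration condenser sums to 10^(60.2/10) = 1.047e+06 in linear terms, 60.20 dB SPL.
To meet 65.4 dB SPL overall, the treated refrigeration condenser may contribute at most 10^(65.4/10) − 1.047e+06 = 2.420e+06, i.e. 63.84 dB SPL.
So the refrigeration condenser must be reduced from 78.8 to 63.84 dB SPL: IL = 14.96 dB.

15 dB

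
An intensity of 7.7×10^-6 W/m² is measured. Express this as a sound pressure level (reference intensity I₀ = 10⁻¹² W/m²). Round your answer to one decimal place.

68.9 dB

I/I₀ = 7.7×10^-6/10⁻¹² = 7.7×10^6, and L = 10·log₁₀(I/I₀).
L = 10·(0.8865 + 6) = 68.86 dB.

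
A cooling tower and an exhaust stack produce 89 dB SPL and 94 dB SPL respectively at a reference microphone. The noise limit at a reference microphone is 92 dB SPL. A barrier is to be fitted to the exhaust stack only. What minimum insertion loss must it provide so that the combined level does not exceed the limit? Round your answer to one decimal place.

5.0 dB

Fixed contribution from the other source: Σ 10^(L/10) = 10^(89/10) = 7.943e+08 (89.00 dB SPL).
The limit corresponds to 10^(92/10) = 1.585e+09; subtracting the fixed part leaves 7.906e+08 for the exhaust stack, i.e. 88.98 dB SPL.
Required insertion loss = 94 − 88.98 = 5.02 dB.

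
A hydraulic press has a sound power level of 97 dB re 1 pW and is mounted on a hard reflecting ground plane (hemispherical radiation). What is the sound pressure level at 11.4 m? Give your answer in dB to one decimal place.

67.9 dB

Free-field hemispherical radiation: L_p = L_w − 10·log₁₀(2π·r²), r = 11.4 m.
2π·r² = 816.6 m², 10·log₁₀ of that is 29.120 dB.
L_p = 97 − 29.120 = 67.88 dB.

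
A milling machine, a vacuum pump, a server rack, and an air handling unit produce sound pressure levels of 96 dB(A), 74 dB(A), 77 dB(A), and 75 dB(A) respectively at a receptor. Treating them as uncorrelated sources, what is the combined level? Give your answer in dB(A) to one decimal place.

Incoherent sources combine by intensity addition: L_total = 10·log₁₀(Σ 10^(L_i/10)).
Σ 10^(L/10) = 10^(96/10) + 10^(74/10) + 10^(77/10) + 10^(75/10) = 4.088e+09.
L_total = 10·log₁₀(4.088e+09) = 96.12 dB(A).

96.1 dB(A)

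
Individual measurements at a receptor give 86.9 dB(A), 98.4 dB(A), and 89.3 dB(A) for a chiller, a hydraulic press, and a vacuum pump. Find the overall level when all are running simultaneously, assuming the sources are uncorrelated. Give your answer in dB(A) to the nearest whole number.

99 dB(A)

For uncorrelated sources the intensities add, so convert each level to linear form, sum, and take 10·log₁₀ of the total.
Σ 10^(L/10) = 10^(86.9/10) + 10^(98.4/10) + 10^(89.3/10) = 8.259e+09.
L_total = 10·log₁₀(8.259e+09) = 99.17 dB(A).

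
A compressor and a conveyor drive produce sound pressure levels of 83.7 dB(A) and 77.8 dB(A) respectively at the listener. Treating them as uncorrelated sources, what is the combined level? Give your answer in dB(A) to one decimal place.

84.7 dB(A)

For uncorrelated sources the intensities add, so convert each level to linear form, sum, and take 10·log₁₀ of the total.
Σ 10^(L/10) = 10^(83.7/10) + 10^(77.8/10) = 2.947e+08.
L_total = 10·log₁₀(2.947e+08) = 84.69 dB(A).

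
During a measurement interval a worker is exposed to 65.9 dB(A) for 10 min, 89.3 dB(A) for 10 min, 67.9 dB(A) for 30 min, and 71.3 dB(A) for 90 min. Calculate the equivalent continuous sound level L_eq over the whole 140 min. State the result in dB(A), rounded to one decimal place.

78.5 dB(A)

L_eq = 10·log₁₀[(1/T)·Σ tᵢ·10^(Lᵢ/10)] with T = 140 min.
Σ tᵢ·10^(Lᵢ/10) = 10·10^(65.9/10) + 10·10^(89.3/10) + 30·10^(67.9/10) + 90·10^(71.3/10) = 9.949e+09.
L_eq = 10·log₁₀(9.949e+09/140) = 78.52 dB(A).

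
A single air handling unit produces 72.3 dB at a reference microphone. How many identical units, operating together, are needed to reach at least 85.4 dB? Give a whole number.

N identical sources give L₁ + 10·log₁₀ N, so require 10·log₁₀ N ≥ 85.4 − 72.3 = 13.1 dB.
N ≥ 10^(13.1/10) = 20.417, so N = 21.

21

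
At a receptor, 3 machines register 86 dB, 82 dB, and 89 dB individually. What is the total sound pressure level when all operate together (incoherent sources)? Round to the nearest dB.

Incoherent sources combine by intensity addition: L_total = 10·log₁₀(Σ 10^(L_i/10)).
Σ 10^(L/10) = 10^(86/10) + 10^(82/10) + 10^(89/10) = 1.351e+09.
L_total = 10·log₁₀(1.351e+09) = 91.31 dB.

91 dB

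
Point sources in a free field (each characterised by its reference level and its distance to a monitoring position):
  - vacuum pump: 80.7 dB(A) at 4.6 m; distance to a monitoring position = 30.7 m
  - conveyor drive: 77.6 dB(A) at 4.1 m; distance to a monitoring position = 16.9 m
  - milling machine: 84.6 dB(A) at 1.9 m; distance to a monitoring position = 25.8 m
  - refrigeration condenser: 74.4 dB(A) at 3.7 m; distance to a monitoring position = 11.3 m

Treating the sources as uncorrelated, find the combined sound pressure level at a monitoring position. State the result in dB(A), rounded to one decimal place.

70.2 dB(A)

First find each source's level at the receiver (point-source: −20·log₁₀(r/r_ref)), then combine on an intensity basis.
vacuum pump: 80.7 − 20·log₁₀(30.7/4.6) = 80.7 − 16.49 = 64.21 dB(A).
conveyor drive: 77.6 − 20·log₁₀(16.9/4.1) = 77.6 − 12.30 = 65.30 dB(A).
milling machine: 84.6 − 20·log₁₀(25.8/1.9) = 84.6 − 22.66 = 61.94 dB(A).
refrigeration condenser: 74.4 − 20·log₁₀(11.3/3.7) = 74.4 − 9.70 = 64.70 dB(A).
Σ 10^(L/10) = 1.054e+07 → L_total = 10·log₁₀(1.054e+07) = 70.23 dB(A).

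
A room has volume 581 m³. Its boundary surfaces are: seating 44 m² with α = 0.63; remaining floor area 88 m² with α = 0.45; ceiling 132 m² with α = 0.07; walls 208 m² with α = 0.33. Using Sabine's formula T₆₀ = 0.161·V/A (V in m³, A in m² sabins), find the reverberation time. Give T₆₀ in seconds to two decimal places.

Summing Sᵢαᵢ: 44·0.63 + 88·0.45 + 132·0.07 + 208·0.33 = 145.20 m².
T₆₀ = 0.161·V/A = 0.161·581/145.20 = 0.644 s.

0.64 s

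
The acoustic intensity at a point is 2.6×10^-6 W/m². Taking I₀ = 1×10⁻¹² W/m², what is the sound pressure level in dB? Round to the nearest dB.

L = 10·log₁₀(I/I₀) = 10·log₁₀(2.6×10^-6/10⁻¹²) = 10·log₁₀(2.6×10^6).
L = 10·(0.4150 + 6) = 64.15 dB.

64 dB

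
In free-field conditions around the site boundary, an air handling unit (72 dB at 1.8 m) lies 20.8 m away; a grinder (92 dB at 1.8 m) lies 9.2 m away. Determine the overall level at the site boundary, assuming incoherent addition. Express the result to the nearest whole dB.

78 dB

Propagate each source to the receiver with L = L_ref − 20·log₁₀(r/r_ref), then add intensities.
air handling unit: 72 − 20·log₁₀(20.8/1.8) = 72 − 21.26 = 50.74 dB.
grinder: 92 − 20·log₁₀(9.2/1.8) = 92 − 14.17 = 77.83 dB.
Σ 10^(L/10) = 6.079e+07 → L_total = 10·log₁₀(6.079e+07) = 77.84 dB.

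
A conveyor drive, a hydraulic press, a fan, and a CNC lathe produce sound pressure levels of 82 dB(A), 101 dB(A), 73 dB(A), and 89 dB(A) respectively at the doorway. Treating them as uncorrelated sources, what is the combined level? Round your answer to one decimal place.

101.3 dB(A)

Incoherent sources combine by intensity addition: L_total = 10·log₁₀(Σ 10^(L_i/10)).
Σ 10^(L/10) = 10^(82/10) + 10^(101/10) + 10^(73/10) + 10^(89/10) = 1.356e+10.
L_total = 10·log₁₀(1.356e+10) = 101.32 dB(A).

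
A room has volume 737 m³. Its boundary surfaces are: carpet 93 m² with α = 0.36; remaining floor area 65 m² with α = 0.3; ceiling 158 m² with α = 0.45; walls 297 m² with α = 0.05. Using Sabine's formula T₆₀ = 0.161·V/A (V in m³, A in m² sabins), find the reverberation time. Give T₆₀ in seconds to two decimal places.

0.85 s

A = Σ Sᵢαᵢ = 93·0.36 + 65·0.3 + 158·0.45 + 297·0.05 = 138.93 m².
T₆₀ = 0.161·V/A = 0.161·737/138.93 = 0.854 s.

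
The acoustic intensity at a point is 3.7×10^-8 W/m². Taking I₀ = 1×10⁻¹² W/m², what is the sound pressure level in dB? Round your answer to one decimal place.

Dividing by I₀ shifts the exponent by 12: I/I₀ = 3.7×10^4.
L = 10·(0.5682 + 4) = 45.68 dB.

45.7 dB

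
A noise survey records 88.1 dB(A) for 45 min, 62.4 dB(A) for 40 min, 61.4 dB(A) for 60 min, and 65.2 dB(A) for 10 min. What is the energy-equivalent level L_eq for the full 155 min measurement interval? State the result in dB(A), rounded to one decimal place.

Weight each interval's intensity by its duration and average over T = 155 min:
Σ tᵢ·10^(Lᵢ/10) = 45·10^(88.1/10) + 40·10^(62.4/10) + 60·10^(61.4/10) + 10·10^(65.2/10) = 2.924e+10.
L_eq = 10·log₁₀(2.924e+10/155) = 82.76 dB(A).

82.8 dB(A)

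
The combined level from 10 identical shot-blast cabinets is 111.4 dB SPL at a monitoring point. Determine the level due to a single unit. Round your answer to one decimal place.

10 equal contributions raise the level by 10·log₁₀ 10 = 10.000 dB, so each unit alone gives 111.4 − 10.000.

101.4 dB SPL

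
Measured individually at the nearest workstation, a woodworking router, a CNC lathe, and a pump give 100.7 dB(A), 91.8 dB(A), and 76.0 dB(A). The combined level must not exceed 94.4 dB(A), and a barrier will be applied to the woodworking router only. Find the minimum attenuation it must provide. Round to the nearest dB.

10 dB

Everything except the woodworking router sums to 10^(91.8/10) + 10^(76.0/10) = 1.553e+09 in linear terms, 91.91 dB(A).
The limit corresponds to 10^(94.4/10) = 2.754e+09; subtracting the fixed part leaves 1.201e+09 for the woodworking router, i.e. 90.79 dB(A).
So the woodworking router must be reduced from 100.7 to 90.79 dB(A): IL = 9.91 dB.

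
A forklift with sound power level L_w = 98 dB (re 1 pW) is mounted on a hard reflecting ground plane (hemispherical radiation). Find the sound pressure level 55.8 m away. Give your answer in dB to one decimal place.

55.1 dB

The power spreads over a hemisphere of area 2π·r², so L_p = L_w − 10·log₁₀(2π·r²).
2π·r² = 1.956e+04 m², 10·log₁₀ of that is 42.914 dB.
L_p = 98 − 42.914 = 55.09 dB.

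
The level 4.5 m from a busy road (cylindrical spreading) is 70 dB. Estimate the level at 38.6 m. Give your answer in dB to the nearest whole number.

61 dB

Cylindrical spreading from a line source gives a 10·log₁₀(r₂/r₁) drop.
L₂ = 70 − 10·log₁₀(38.6/4.5) = 70 − 9.334 = 60.67 dB.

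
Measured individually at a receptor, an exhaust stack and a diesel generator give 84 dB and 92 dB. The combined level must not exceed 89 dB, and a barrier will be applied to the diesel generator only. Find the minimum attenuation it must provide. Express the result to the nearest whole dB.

5 dB

The untreated sources together contribute 10^(84/10) = 2.512e+08, i.e. 84.00 dB.
The limit corresponds to 10^(89/10) = 7.943e+08; subtracting the fixed part leaves 5.431e+08 for the diesel generator, i.e. 87.35 dB.
Required insertion loss = 92 − 87.35 = 4.65 dB.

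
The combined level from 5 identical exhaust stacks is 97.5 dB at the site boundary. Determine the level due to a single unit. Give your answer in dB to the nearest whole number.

For N identical incoherent sources L_total = L₁ + 10·log₁₀ N, so L₁ = 97.5 − 10·log₁₀(5) = 97.5 − 6.990.

91 dB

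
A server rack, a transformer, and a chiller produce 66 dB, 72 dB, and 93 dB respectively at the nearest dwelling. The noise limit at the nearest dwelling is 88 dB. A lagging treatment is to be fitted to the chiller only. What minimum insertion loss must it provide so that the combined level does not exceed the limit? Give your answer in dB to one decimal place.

Fixed contribution from the other sources: Σ 10^(L/10) = 10^(66/10) + 10^(72/10) = 1.983e+07 (72.97 dB).
The limit corresponds to 10^(88/10) = 6.310e+08; subtracting the fixed part leaves 6.111e+08 for the chiller, i.e. 87.86 dB.
Required insertion loss = 93 − 87.86 = 5.14 dB.

5.1 dB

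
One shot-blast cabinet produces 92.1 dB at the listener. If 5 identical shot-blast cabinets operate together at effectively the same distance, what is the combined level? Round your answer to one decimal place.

99.1 dB

L_total = L₁ + 10·log₁₀ N for N identical incoherent sources.
L_total = 92.1 + 10·log₁₀(5) = 92.1 + 6.990 = 99.09 dB.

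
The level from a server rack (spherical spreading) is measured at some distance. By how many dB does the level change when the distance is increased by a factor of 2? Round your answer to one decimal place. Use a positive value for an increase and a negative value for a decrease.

-6.0 dB

A point source loses 6 dB per doubling of distance; generally ΔL = −20·log₁₀(r₂/r₁).
ΔL = −20·log₁₀(2) = -6.02 dB.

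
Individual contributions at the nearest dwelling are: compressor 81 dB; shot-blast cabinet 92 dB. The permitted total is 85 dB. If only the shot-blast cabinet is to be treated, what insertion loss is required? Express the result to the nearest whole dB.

9 dB

The untreated sources together contribute 10^(81/10) = 1.259e+08, i.e. 81.00 dB.
The limit corresponds to 10^(85/10) = 3.162e+08; subtracting the fixed part leaves 1.903e+08 for the shot-blast cabinet, i.e. 82.80 dB.
Required insertion loss = 92 − 82.80 = 9.20 dB.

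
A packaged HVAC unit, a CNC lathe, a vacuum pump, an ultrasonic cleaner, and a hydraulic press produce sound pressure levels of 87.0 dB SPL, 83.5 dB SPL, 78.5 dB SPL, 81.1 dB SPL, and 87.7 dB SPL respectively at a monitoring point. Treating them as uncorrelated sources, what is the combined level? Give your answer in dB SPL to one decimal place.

For uncorrelated sources the intensities add, so convert each level to linear form, sum, and take 10·log₁₀ of the total.
Σ 10^(L/10) = 10^(87.0/10) + 10^(83.5/10) + 10^(78.5/10) + 10^(81.1/10) + 10^(87.7/10) = 1.514e+09.
L_total = 10·log₁₀(1.514e+09) = 91.80 dB SPL.

91.8 dB SPL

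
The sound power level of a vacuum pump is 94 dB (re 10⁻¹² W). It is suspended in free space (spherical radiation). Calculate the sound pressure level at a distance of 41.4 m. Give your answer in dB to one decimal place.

Free-field spherical radiation: L_p = L_w − 10·log₁₀(4π·r²), r = 41.4 m.
4π·r² = 2.154e+04 m², 10·log₁₀ of that is 43.332 dB.
L_p = 94 − 43.332 = 50.67 dB.

50.7 dB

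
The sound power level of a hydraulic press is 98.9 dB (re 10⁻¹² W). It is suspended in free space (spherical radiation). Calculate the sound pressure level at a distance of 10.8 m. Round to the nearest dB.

Free-field spherical radiation: L_p = L_w − 10·log₁₀(4π·r²), r = 10.8 m.
4π·r² = 1466 m², 10·log₁₀ of that is 31.661 dB.
L_p = 98.9 − 31.661 = 67.24 dB.

67 dB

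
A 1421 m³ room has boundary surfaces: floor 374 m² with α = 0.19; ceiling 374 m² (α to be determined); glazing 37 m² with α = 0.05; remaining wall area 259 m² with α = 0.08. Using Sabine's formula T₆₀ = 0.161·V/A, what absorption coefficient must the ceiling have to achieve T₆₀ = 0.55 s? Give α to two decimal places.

0.86

A = 0.161·V/T₆₀ = 0.161·1421/0.55 = 415.97 m² sabins.
Absorption from the other surfaces = 374·0.19 + 37·0.05 + 259·0.08 = 93.63 m², so the ceiling must supply 322.34 m² over 374 m².
α = 322.34/374 = 0.862.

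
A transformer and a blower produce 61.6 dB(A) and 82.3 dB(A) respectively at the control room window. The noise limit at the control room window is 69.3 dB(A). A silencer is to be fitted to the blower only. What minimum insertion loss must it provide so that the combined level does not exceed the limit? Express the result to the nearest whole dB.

Fixed contribution from the other source: Σ 10^(L/10) = 10^(61.6/10) = 1.445e+06 (61.60 dB(A)).
The limit corresponds to 10^(69.3/10) = 8.511e+06; subtracting the fixed part leaves 7.066e+06 for the blower, i.e. 68.49 dB(A).
So the blower must be reduced from 82.3 to 68.49 dB(A): IL = 13.81 dB.

14 dB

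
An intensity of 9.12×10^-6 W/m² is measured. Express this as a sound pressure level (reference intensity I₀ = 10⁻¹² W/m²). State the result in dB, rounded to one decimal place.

Dividing by I₀ shifts the exponent by 12: I/I₀ = 9.12×10^6.
L = 10·(0.9600 + 6) = 69.60 dB.

69.6 dB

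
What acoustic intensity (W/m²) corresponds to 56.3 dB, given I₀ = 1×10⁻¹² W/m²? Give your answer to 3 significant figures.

I = I₀·10^(L/10) = 10⁻¹² × 10^(56.3/10) = 10^(-6.370).

4.27e-07 W/m²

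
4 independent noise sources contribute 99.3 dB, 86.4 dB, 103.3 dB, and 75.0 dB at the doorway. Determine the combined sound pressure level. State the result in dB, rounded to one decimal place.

For uncorrelated sources the intensities add, so convert each level to linear form, sum, and take 10·log₁₀ of the total.
Σ 10^(L/10) = 10^(99.3/10) + 10^(86.4/10) + 10^(103.3/10) + 10^(75.0/10) = 3.036e+10.
L_total = 10·log₁₀(3.036e+10) = 104.82 dB.

104.8 dB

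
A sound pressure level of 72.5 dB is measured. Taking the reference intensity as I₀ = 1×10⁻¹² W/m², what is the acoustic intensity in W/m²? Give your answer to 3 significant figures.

1.78e-05 W/m²

I/I₀ = 10^(72.5/10) = 1.778e+07, so I = 1.778e+07 × 10⁻¹² W/m².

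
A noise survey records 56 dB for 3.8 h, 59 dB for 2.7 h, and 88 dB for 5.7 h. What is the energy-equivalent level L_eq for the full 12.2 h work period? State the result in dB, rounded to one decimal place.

L_eq = 10·log₁₀[(1/T)·Σ tᵢ·10^(Lᵢ/10)] with T = 12.2 h.
Σ tᵢ·10^(Lᵢ/10) = 3.8·10^(56/10) + 2.7·10^(59/10) + 5.7·10^(88/10) = 3.600e+09.
L_eq = 10·log₁₀(3.600e+09/12.2) = 84.70 dB.

84.7 dB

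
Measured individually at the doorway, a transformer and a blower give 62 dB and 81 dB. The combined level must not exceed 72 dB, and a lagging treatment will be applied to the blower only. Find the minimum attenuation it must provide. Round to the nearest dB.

The untreated sources together contribute 10^(62/10) = 1.585e+06, i.e. 62.00 dB.
The limit corresponds to 10^(72/10) = 1.585e+07; subtracting the fixed part leaves 1.426e+07 for the blower, i.e. 71.54 dB.
Required insertion loss = 81 − 71.54 = 9.46 dB.

9 dB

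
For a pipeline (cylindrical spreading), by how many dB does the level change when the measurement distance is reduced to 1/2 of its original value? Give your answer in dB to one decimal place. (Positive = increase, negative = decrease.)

Line-source spreading: ΔL = −10·log₁₀(r₂/r₁).
ΔL = −10·log₁₀(0.5) = +3.01 dB.

+3.0 dB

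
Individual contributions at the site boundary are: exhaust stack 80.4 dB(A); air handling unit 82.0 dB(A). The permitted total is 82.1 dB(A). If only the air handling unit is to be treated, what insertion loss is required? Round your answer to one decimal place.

4.8 dB

The untreated sources together contribute 10^(80.4/10) = 1.096e+08, i.e. 80.40 dB(A).
The limit corresponds to 10^(82.1/10) = 1.622e+08; subtracting the fixed part leaves 5.253e+07 for the air handling unit, i.e. 77.20 dB(A).
So the air handling unit must be reduced from 82.0 to 77.20 dB(A): IL = 4.80 dB.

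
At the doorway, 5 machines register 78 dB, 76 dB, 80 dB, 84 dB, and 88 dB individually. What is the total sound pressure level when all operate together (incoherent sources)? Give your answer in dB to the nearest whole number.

For uncorrelated sources the intensities add, so convert each level to linear form, sum, and take 10·log₁₀ of the total.
Σ 10^(L/10) = 10^(78/10) + 10^(76/10) + 10^(80/10) + 10^(84/10) + 10^(88/10) = 1.085e+09.
L_total = 10·log₁₀(1.085e+09) = 90.35 dB.

90 dB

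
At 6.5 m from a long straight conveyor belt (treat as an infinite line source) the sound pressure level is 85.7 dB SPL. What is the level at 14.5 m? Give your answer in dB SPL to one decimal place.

82.2 dB SPL

For a line source, L₂ = L₁ − 10·log₁₀(r₂/r₁).
L₂ = 85.7 − 10·log₁₀(14.5/6.5) = 85.7 − 3.485 = 82.22 dB SPL.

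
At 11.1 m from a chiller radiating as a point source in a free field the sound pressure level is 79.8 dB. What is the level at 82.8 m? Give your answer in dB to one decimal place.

62.3 dB

For a point source, L₂ = L₁ − 20·log₁₀(r₂/r₁).
L₂ = 79.8 − 20·log₁₀(82.8/11.1) = 79.8 − 17.454 = 62.35 dB.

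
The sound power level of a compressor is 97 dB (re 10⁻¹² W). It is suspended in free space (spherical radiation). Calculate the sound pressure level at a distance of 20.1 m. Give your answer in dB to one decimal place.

59.9 dB

L_p = L_w − 10·log₁₀(4π·r²) with r = 20.1 m.
4π·r² = 5077 m², 10·log₁₀ of that is 37.056 dB.
L_p = 97 − 37.056 = 59.94 dB.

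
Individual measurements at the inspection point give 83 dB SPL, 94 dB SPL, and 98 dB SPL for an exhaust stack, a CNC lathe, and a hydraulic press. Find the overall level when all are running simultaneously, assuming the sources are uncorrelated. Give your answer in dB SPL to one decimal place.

99.6 dB SPL

Incoherent sources combine by intensity addition: L_total = 10·log₁₀(Σ 10^(L_i/10)).
Σ 10^(L/10) = 10^(83/10) + 10^(94/10) + 10^(98/10) = 9.021e+09.
L_total = 10·log₁₀(9.021e+09) = 99.55 dB SPL.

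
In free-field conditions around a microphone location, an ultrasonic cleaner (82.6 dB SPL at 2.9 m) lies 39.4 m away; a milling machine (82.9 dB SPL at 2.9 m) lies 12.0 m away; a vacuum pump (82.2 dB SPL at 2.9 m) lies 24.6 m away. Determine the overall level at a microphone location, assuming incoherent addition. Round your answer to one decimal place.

First find each source's level at the receiver (point-source: −20·log₁₀(r/r_ref)), then combine on an intensity basis.
ultrasonic cleaner: 82.6 − 20·log₁₀(39.4/2.9) = 82.6 − 22.66 = 59.94 dB SPL.
milling machine: 82.9 − 20·log₁₀(12.0/2.9) = 82.9 − 12.34 = 70.56 dB SPL.
vacuum pump: 82.2 − 20·log₁₀(24.6/2.9) = 82.2 − 18.57 = 63.63 dB SPL.
Σ 10^(L/10) = 1.468e+07 → L_total = 10·log₁₀(1.468e+07) = 71.67 dB SPL.

71.7 dB SPL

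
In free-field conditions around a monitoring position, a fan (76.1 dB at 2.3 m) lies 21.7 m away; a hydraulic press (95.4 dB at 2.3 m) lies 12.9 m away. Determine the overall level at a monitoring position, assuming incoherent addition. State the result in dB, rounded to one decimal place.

80.4 dB

Apply inverse-square spreading to bring every level to the receiver, then sum 10^(L/10).
fan: 76.1 − 20·log₁₀(21.7/2.3) = 76.1 − 19.49 = 56.61 dB.
hydraulic press: 95.4 − 20·log₁₀(12.9/2.3) = 95.4 − 14.98 = 80.42 dB.
Σ 10^(L/10) = 1.107e+08 → L_total = 10·log₁₀(1.107e+08) = 80.44 dB.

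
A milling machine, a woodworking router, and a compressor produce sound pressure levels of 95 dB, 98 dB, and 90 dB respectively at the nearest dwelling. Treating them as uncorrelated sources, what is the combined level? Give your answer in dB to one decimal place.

100.2 dB

For uncorrelated sources the intensities add, so convert each level to linear form, sum, and take 10·log₁₀ of the total.
Σ 10^(L/10) = 10^(95/10) + 10^(98/10) + 10^(90/10) = 1.047e+10.
L_total = 10·log₁₀(1.047e+10) = 100.20 dB.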